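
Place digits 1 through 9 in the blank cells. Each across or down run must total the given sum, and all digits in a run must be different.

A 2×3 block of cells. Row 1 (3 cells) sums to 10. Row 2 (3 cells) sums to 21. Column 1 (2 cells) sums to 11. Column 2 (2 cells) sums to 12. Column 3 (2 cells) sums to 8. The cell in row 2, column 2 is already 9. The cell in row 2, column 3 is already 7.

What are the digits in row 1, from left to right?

6, 3, 1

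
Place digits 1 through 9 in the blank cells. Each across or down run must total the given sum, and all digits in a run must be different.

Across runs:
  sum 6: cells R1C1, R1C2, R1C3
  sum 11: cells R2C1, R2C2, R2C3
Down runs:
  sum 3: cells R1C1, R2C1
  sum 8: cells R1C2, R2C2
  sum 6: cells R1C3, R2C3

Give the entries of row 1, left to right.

6 in 3 cells must be {1,2,3}; 3 in 2 cells must be {1,2}.
Nothing is forced directly, so branch on R1C1, whose candidates are 1 or 2. If R1C1 = 2: that forces R1C3 = 1, R2C1 = 1, after which R2C3 would have to be in {2,3,4,6,7,8} for the 11 across but in {5} for the 6 down — contradiction. So R1C1 = 1.
Given what's placed, R1C3 must be 2 to fit the 6 across and 6 down.
R2C1 = 3 − 1 = 2 completes the 3 down.
R2C3 = 6 − 2 = 4 completes the 6 down.
R1C2 = 6 − 3 = 3 completes the 6 across.
R2C2 = 11 − 6 = 5 completes the 11 across.

1, 3, 2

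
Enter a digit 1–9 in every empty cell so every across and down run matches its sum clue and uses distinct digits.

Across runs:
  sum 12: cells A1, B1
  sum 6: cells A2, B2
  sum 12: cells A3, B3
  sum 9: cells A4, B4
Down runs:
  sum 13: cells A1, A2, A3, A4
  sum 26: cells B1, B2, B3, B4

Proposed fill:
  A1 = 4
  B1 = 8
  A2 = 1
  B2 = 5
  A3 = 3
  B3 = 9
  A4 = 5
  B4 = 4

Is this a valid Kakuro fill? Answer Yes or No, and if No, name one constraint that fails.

Yes

Across: 4+8=12; 1+5=6; 3+9=12; 5+4=9. Down: 4+1+3+5=13; 8+5+9+4=26. No digit repeats within any run.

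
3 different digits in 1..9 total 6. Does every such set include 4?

No

The only way to make 6 from 3 distinct digits is {1,2,3}, which does not contain 4.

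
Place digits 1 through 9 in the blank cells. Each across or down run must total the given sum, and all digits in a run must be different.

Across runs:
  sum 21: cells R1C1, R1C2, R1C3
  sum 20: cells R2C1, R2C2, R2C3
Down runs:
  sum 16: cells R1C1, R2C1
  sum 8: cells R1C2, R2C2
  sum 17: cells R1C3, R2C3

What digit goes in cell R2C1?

16 in 2 cells must be {7,9}; 17 in 2 cells must be {8,9}.
Nothing is forced directly, so branch on R1C3, whose candidates are 8 or 9. If R1C3 = 8: that forces R2C3 = 9, R2C1 = 7, after which R2C2 would have to be in {4} for the 20 across but in {1,2,3,5,6,7} for the 8 down — contradiction. So R1C3 = 9.
Given what's placed, R1C1 must be 7 to fit the 21 across and 16 down.
R1C2 = 21 − 16 = 5 completes the 21 across.
R2C1 = 16 − 7 = 9 completes the 16 down.
R2C2 = 8 − 5 = 3 completes the 8 down.
R2C3 = 20 − 12 = 8 completes the 20 across.

9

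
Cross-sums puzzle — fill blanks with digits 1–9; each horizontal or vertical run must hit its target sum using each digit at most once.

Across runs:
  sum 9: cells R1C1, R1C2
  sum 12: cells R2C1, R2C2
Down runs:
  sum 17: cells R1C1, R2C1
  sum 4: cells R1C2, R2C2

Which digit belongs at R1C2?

17 in 2 cells must be {8,9}; 4 in 2 cells must be {1,3}.
The 9 across and the 17 down share only 8, so R1C1 = 8.
R1C2 = 9 − 8 = 1 completes the 9 across.
R2C1 = 17 − 8 = 9 completes the 17 down.
R2C2 = 12 − 9 = 3 completes the 12 across.

1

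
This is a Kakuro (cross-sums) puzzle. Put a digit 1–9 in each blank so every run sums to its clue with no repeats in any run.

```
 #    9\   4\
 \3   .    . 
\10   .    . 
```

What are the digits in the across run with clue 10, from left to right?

7 3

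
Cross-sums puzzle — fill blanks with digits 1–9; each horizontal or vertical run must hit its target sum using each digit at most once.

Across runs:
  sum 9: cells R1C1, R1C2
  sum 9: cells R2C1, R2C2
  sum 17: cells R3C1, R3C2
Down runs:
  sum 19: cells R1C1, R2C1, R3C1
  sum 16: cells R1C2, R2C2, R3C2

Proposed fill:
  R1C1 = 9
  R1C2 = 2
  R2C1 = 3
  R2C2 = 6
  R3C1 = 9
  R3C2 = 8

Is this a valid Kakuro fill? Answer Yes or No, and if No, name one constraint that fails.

No — the down run R1C1–R3C1 sums to 21, not 19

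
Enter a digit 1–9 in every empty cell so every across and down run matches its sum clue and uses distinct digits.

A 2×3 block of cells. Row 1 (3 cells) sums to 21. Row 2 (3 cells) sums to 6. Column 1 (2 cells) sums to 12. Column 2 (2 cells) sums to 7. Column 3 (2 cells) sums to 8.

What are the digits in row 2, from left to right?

3 2 1

6 in 3 cells must be {1,2,3}.
The 6 across and the 12 down share only 3, so (2,1) = 3.
(1,1) = 12 − 3 = 9 completes the 12 down.
Nothing is forced directly, so branch on (1,2), whose candidates are 4 or 5. If (1,2) = 4: then (1,3) would have to be in {8} for the 21 across but in {1,2,3,5,6,7} for the 8 down — contradiction. So (1,2) = 5.
(1,3) = 21 − 14 = 7 completes the 21 across.
(2,2) = 7 − 5 = 2 completes the 7 down.
(2,3) = 6 − 5 = 1 completes the 6 across.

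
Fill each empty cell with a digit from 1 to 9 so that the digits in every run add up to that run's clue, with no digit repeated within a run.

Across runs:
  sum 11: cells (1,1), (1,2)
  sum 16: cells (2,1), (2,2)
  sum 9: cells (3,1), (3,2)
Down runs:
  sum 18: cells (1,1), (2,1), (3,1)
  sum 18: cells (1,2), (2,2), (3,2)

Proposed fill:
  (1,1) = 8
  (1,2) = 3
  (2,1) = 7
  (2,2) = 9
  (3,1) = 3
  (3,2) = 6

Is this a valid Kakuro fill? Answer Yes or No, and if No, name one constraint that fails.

Yes

Across: 8+3=11; 7+9=16; 3+6=9. Down: 8+7+3=18; 3+9+6=18. No digit repeats within any run.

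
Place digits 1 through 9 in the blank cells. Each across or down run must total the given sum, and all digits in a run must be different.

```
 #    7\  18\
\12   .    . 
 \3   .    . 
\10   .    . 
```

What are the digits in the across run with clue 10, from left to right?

1 9

3 in 2 cells must be {1,2}; 7 in 3 cells must be {1,2,4}.
The 12 across and the 7 down share only 4, so R1C1 = 4.
R1C2 = 12 − 4 = 8 completes the 12 across.
Given what's placed, R2C2 must be 1 to fit the 3 across and 18 down.
R3C2 = 18 − 9 = 9 completes the 18 down.
R2C1 = 3 − 1 = 2 completes the 3 across.
R3C1 = 10 − 9 = 1 completes the 10 across.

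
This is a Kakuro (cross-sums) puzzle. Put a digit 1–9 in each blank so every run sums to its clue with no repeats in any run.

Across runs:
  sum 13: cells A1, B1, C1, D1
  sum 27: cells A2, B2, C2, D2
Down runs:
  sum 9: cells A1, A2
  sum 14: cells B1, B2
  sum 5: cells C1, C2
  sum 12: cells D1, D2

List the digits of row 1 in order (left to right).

3, 5, 1, 4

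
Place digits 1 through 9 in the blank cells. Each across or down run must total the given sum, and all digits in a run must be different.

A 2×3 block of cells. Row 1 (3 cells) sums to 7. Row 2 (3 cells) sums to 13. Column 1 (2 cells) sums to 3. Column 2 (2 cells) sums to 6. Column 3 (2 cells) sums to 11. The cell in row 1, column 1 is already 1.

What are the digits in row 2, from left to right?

7 in 3 cells must be {1,2,4}; 3 in 2 cells must be {1,2}.
(2,1) = 3 − 1 = 2 completes the 3 down.
Nothing is forced directly, so branch on (2,2), whose candidates are 4 or 5. If (2,2) = 5: then (1,2) would have to be in {2,4} for the 7 across but in {1} for the 6 down — contradiction. So (2,2) = 4.
(1,2) = 6 − 4 = 2 completes the 6 down.
(1,3) = 7 − 3 = 4 completes the 7 across.
(2,3) = 13 − 6 = 7 completes the 13 across.

2 4 7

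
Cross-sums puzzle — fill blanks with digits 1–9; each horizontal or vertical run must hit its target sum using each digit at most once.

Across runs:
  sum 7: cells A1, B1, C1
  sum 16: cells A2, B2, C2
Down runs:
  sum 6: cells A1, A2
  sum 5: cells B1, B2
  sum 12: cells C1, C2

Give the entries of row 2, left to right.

7 in 3 cells must be {1,2,4}.
The 7 across and the 12 down share only 4, so C1 = 4.
C2 = 12 − 4 = 8 completes the 12 down.
Nothing is forced directly, so branch on A1, whose candidates are 1 or 2. If A1 = 2: that forces B1 = 1, after which A2 would have to be in {1,2,3,5,6,7} for the 16 across but in {4} for the 6 down — contradiction. So A1 = 1.
B1 = 7 − 5 = 2 completes the 7 across.
A2 = 6 − 1 = 5 completes the 6 down.
B2 = 16 − 13 = 3 completes the 16 across.

5, 3, 8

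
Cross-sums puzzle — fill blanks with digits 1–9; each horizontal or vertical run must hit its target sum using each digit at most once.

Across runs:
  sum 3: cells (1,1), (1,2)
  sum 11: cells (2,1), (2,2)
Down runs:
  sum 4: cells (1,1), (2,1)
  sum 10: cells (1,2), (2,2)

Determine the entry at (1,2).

2

3 in 2 cells must be {1,2}; 4 in 2 cells must be {1,3}.
The 3 across and the 4 down share only 1, so (1,1) = 1.
(1,2) = 3 − 1 = 2 completes the 3 across.
(2,1) = 4 − 1 = 3 completes the 4 down.
(2,2) = 11 − 3 = 8 completes the 11 across.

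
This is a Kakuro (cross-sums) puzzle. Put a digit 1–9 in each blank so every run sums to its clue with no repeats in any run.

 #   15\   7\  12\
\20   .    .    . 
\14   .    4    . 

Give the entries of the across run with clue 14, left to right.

R1C2 = 7 − 4 = 3 completes the 7 down.
Nothing is forced directly, so branch on R1C1, whose candidates are 8 or 9. If R1C1 = 9: that forces R1C3 = 8, after which R2C1 would have to be in {1,2,3,7,8,9} for the 14 across but in {6} for the 15 down — contradiction. So R1C1 = 8.
R1C3 = 20 − 11 = 9 completes the 20 across.
R2C1 = 15 − 8 = 7 completes the 15 down.
R2C3 = 14 − 11 = 3 completes the 14 across.

7, 4, 3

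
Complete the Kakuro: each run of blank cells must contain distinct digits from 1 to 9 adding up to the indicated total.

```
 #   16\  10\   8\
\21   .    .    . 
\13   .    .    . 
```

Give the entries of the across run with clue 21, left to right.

7 9 5

16 in 2 cells must be {7,9}.
Nothing is forced directly, so branch on R1C3, whose candidates are 5 or 6 or 7. If R1C3 = 6: that forces R1C1 = 7, R1C2 = 8, R2C1 = 9, after which R2C2 would have to be in {1,3} for the 13 across but in {2} for the 10 down — contradiction. If R1C3 = 7: that forces R1C1 = 9, after which R1C2 would have to be in {5} for the 21 across but in {1,2,3,4,6,7,8,9} for the 10 down — contradiction. So R1C3 = 5.
R2C3 = 8 − 5 = 3 completes the 8 down.
Given what's placed, R2C1 must be 9 to fit the 13 across and 16 down.
R2C2 = 13 − 12 = 1 completes the 13 across.
R1C1 = 16 − 9 = 7 completes the 16 down.
R1C2 = 21 − 12 = 9 completes the 21 across.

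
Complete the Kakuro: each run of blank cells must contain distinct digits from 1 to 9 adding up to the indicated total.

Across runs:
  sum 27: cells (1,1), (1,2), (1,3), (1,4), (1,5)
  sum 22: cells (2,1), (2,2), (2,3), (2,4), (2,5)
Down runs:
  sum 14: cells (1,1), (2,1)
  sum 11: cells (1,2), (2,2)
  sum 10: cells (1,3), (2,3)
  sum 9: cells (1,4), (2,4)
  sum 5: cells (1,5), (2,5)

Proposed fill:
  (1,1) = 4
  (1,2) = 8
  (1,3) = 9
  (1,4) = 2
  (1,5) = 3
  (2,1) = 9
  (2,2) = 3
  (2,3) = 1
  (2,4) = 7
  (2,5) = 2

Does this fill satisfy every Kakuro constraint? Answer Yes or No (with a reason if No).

No — the across run (1,1)–(1,5) sums to 26, not 27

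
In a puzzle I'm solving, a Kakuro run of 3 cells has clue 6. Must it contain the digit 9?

No

The only way to make 6 from 3 distinct digits is {1,2,3}, which does not contain 9.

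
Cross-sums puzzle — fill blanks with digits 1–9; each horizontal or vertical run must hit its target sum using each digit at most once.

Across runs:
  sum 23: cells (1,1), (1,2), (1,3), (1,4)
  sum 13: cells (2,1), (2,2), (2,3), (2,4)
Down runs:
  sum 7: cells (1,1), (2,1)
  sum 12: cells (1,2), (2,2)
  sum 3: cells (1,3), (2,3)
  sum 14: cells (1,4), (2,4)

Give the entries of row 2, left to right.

3 in 2 cells must be {1,2}.
Nothing is forced directly, so branch on (2,4), whose candidates are 5 or 6. If (2,4) = 6: that forces (1,4) = 8, (2,2) = 4, after which (1,2) would have to be in {1,2,3,4,5,6,7,9} for the 23 across but in {8} for the 12 down — contradiction. So (2,4) = 5.
(1,4) = 14 − 5 = 9 completes the 14 down.
Given what's placed, (2,3) must be 1 to fit the 13 across and 3 down.
(1,3) = 3 − 1 = 2 completes the 3 down.
No cell is forced outright now. (2,1) can only be 3 or 4 (the digits allowed by both its 13 across and its 7 down). If (2,1) = 4: then (1,1) would have to be in {4,5,7,8} for the 23 across but in {3} for the 7 down — contradiction. So (2,1) = 3.
(1,1) = 7 − 3 = 4 completes the 7 down.
(1,2) = 23 − 15 = 8 completes the 23 across.
(2,2) = 13 − 9 = 4 completes the 13 across.

3 4 1 5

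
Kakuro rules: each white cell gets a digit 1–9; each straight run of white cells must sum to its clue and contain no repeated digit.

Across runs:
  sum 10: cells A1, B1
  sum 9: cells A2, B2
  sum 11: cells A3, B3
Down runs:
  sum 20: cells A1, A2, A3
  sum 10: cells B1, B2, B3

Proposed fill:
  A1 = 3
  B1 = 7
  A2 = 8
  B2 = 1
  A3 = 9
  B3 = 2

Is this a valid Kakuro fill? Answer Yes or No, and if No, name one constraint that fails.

Yes

Across: 3+7=10; 8+1=9; 9+2=11. Down: 3+8+9=20; 7+1+2=10. No digit repeats within any run.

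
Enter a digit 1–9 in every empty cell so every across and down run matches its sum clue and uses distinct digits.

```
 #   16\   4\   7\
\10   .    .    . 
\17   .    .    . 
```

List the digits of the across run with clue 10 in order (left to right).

16 in 2 cells must be {7,9}; 4 in 2 cells must be {1,3}.
The 10 across and the 16 down share only 7, so R1C1 = 7.
Given what's placed, R1C2 must be 1 to fit the 10 across and 4 down.
R1C3 = 10 − 8 = 2 completes the 10 across.
R2C1 = 16 − 7 = 9 completes the 16 down.
R2C2 = 4 − 1 = 3 completes the 4 down.
R2C3 = 17 − 12 = 5 completes the 17 across.

7 1 2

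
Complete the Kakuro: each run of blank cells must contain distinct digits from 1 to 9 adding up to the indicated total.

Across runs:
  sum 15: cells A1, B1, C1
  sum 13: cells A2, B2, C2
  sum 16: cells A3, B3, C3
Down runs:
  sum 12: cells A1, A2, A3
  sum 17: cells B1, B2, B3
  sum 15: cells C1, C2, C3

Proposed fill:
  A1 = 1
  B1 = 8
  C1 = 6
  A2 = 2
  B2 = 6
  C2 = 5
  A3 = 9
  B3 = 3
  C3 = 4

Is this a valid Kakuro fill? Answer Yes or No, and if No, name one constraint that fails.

Across: 1+8+6=15; 2+6+5=13; 9+3+4=16. Down: 1+2+9=12; 8+6+3=17; 6+5+4=15. No digit repeats within any run.

Yes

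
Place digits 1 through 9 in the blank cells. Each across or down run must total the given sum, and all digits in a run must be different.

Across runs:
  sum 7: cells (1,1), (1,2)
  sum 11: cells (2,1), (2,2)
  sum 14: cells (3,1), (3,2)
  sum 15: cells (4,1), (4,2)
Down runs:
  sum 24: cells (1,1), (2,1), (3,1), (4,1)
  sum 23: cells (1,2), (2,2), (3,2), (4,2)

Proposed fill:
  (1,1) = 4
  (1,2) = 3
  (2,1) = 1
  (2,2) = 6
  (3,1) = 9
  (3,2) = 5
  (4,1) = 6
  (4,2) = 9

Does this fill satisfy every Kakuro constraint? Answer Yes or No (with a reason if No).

No — the down run (1,1)–(4,1) sums to 20, not 24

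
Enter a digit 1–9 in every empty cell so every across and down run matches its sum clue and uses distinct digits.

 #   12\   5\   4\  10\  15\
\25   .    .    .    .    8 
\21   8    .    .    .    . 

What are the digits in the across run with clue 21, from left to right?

4 in 2 cells must be {1,3}.
R1C1 = 12 − 8 = 4 completes the 12 down.
R2C5 = 15 − 8 = 7 completes the 15 down.
No cell is forced outright now. R1C3 can only be 1 or 3 (the digits allowed by both its 25 across and its 4 down). If R1C3 = 3: that forces R1C2 = 1, R1C4 = 9, after which R2C2 would have to be in {1,2,3} for the 21 across but in {4} for the 5 down — contradiction. So R1C3 = 1.
R1C2 = 3: the only remaining digit allowed by both the 25 across and the 5 down.
R1C4 = 25 − 16 = 9 completes the 25 across.
R2C2 = 5 − 3 = 2 completes the 5 down.
R2C3 = 4 − 1 = 3 completes the 4 down.
R2C4 = 21 − 20 = 1 completes the 21 across.

8 2 3 1 7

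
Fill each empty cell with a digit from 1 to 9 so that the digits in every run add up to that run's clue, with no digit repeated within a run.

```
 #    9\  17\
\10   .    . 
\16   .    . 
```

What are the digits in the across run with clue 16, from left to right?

16 in 2 cells must be {7,9}; 17 in 2 cells must be {8,9}.
The 16 across and the 9 down share only 7, so R2C1 = 7.
R2C2 = 16 − 7 = 9 completes the 16 across.
R1C1 = 9 − 7 = 2 completes the 9 down.
R1C2 = 10 − 2 = 8 completes the 10 across.

7 9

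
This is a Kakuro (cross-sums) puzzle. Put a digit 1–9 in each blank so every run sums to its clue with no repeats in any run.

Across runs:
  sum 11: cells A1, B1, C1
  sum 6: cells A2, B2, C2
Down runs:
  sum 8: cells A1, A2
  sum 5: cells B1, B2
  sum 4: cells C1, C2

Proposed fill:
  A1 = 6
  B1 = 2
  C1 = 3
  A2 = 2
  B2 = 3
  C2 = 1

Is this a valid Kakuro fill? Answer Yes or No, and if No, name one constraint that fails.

Yes

Across: 6+2+3=11; 2+3+1=6. Down: 6+2=8; 2+3=5; 3+1=4. No digit repeats within any run.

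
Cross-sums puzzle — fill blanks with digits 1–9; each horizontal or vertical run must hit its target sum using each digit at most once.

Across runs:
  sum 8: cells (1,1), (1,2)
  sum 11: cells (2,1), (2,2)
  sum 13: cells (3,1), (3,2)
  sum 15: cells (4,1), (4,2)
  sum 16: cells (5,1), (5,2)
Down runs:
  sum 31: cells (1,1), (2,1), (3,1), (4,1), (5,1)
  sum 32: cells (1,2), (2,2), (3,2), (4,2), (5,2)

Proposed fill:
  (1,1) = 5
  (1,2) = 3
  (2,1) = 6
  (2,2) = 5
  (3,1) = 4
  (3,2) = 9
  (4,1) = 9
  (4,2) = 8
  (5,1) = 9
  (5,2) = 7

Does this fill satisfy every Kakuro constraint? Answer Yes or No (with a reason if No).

No — the across run (4,1)–(4,2) sums to 17, not 15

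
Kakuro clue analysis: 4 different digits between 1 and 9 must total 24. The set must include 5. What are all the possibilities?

4 distinct digits from 1–9 sum between 10 and 30.
Keeping only sets containing 5.

{2,5,8,9}; {3,5,7,9}; {4,5,6,9}; {4,5,7,8}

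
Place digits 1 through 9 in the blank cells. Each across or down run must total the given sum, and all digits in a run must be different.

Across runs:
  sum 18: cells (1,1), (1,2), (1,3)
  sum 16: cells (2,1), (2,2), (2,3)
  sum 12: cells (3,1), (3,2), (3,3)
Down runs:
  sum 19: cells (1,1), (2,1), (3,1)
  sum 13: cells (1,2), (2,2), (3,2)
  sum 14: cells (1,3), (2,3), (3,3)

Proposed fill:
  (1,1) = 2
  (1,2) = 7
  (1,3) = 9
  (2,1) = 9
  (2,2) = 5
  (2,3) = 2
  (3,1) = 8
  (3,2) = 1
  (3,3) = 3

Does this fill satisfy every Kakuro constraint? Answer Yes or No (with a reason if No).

Yes

Across: 2+7+9=18; 9+5+2=16; 8+1+3=12. Down: 2+9+8=19; 7+5+1=13; 9+2+3=14. No digit repeats within any run.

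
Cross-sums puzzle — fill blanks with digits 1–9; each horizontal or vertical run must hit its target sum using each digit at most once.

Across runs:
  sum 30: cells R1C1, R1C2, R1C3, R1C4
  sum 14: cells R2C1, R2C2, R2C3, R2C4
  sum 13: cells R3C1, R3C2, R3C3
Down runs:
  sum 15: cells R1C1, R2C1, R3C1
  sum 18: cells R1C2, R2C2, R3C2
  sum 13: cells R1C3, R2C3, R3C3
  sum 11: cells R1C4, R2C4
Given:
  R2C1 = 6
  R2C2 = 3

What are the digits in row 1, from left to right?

30 in 4 cells must be {6,7,8,9}.
Given what's placed, R2C4 must be 4 to fit the 14 across and 11 down.
R1C4 = 11 − 4 = 7 completes the 11 down.
R2C3 = 14 − 13 = 1 completes the 14 across.
R1C1 = 8: the only remaining digit allowed by both the 30 across and the 15 down.
Given what's placed, R1C3 must be 9 to fit the 30 across and 13 down.
R3C1 = 15 − 14 = 1 completes the 15 down.
R3C3 = 13 − 10 = 3 completes the 13 down.
R1C2 = 30 − 24 = 6 completes the 30 across.

8, 6, 9, 7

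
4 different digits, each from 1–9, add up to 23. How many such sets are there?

4 distinct digits from 1–9 sum between 10 and 30.

9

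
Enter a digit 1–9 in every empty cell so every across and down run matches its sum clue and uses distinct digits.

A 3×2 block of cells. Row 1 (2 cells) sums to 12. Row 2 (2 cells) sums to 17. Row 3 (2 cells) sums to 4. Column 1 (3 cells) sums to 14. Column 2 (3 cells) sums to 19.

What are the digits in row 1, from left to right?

5 7

17 in 2 cells must be {8,9}; 4 in 2 cells must be {1,3}.
The 4 across and the 19 down share only 3, so (3,2) = 3.
Given what's placed, (2,2) must be 9 to fit the 17 across and 19 down.
(3,1) = 4 − 3 = 1 completes the 4 across.
(1,2) = 19 − 12 = 7 completes the 19 down.
(2,1) = 17 − 9 = 8 completes the 17 across.
(1,1) = 12 − 7 = 5 completes the 12 across.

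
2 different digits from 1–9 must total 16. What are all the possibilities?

{7,9}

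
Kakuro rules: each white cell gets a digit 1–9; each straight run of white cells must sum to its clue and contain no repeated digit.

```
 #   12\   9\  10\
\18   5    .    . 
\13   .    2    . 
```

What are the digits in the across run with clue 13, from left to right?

R1C2 = 9 − 2 = 7 completes the 9 down.
R1C3 = 18 − 12 = 6 completes the 18 across.
R2C1 = 12 − 5 = 7 completes the 12 down.
R2C3 = 13 − 9 = 4 completes the 13 across.

7, 2, 4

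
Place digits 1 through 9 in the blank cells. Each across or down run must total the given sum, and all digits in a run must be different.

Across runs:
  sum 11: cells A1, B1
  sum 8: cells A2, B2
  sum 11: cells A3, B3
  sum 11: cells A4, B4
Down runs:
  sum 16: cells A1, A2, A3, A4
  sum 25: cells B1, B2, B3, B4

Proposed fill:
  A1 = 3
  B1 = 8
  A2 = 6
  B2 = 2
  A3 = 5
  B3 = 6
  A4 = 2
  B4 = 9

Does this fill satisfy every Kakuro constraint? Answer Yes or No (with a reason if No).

Yes

Across: 3+8=11; 6+2=8; 5+6=11; 2+9=11. Down: 3+6+5+2=16; 8+2+6+9=25. No digit repeats within any run.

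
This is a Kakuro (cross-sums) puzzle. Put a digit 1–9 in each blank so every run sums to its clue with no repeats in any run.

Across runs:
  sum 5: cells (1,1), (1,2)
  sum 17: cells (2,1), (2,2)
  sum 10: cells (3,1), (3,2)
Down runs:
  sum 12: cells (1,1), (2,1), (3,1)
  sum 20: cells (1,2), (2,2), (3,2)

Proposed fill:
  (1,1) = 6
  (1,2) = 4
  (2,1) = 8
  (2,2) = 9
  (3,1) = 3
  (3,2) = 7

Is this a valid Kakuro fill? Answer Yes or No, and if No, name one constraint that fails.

No — the down run (1,1)–(3,1) sums to 17, not 12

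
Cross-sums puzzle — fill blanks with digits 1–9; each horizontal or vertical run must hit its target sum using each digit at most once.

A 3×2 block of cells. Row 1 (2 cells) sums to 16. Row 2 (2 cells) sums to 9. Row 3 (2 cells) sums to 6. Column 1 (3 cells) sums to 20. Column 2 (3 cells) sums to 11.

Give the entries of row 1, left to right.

9, 7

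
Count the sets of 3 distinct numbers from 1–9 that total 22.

2

3 distinct digits from 1–9 sum between 6 and 24.
Enumerating: {5,8,9}, {6,7,9}.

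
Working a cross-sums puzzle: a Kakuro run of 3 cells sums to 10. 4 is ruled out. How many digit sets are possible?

3

3 distinct digits from 1–9 sum between 6 and 24.
Dropping sets that contain 4.
Enumerating: {1,2,7}, {1,3,6}, {2,3,5}.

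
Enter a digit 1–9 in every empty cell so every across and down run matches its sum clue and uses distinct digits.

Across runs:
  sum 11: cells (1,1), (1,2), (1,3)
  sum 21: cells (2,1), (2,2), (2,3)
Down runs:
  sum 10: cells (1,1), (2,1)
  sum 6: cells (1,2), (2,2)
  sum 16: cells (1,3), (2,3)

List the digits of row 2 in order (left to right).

7 5 9

16 in 2 cells must be {7,9}.
The 11 across and the 16 down share only 7, so (1,3) = 7.
(2,3) = 16 − 7 = 9 completes the 16 down.
Given what's placed, (1,2) must be 1 to fit the 11 across and 6 down.
(2,2) = 6 − 1 = 5 completes the 6 down.
(1,1) = 11 − 8 = 3 completes the 11 across.
(2,1) = 21 − 14 = 7 completes the 21 across.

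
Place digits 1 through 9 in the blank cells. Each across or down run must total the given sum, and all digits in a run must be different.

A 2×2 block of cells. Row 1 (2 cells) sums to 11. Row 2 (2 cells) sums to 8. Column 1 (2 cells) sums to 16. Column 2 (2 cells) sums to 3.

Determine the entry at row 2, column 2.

1

16 in 2 cells must be {7,9}; 3 in 2 cells must be {1,2}.
The 11 across and the 3 down share only 2, so (1,2) = 2.
The 8 across and the 16 down share only 7, so (2,1) = 7.
(2,2) = 8 − 7 = 1 completes the 8 across.
(1,1) = 11 − 2 = 9 completes the 11 across.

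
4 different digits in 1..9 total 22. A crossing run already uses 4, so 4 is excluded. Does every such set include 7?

No

Counterexample: {2,3,8,9} sums to 22 under that restriction without using 7.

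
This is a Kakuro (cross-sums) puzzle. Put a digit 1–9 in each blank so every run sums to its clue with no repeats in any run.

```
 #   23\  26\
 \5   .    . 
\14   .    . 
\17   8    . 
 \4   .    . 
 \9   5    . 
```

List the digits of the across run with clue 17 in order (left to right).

8 9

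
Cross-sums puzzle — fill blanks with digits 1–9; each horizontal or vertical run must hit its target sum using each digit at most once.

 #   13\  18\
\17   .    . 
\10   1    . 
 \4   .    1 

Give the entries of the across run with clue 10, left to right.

1 9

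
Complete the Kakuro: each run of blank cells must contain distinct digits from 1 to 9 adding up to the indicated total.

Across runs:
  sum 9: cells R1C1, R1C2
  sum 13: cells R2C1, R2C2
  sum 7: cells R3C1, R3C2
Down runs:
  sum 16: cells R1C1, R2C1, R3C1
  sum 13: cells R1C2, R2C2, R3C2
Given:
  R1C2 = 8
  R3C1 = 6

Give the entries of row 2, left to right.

R1C1 = 9 − 8 = 1 completes the 9 across.
R2C1 = 16 − 7 = 9 completes the 16 down.
R2C2 = 13 − 9 = 4 completes the 13 across.
R3C2 = 7 − 6 = 1 completes the 7 across.

9 4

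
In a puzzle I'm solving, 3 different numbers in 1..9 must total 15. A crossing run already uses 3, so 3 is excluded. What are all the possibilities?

3 distinct digits from 1–9 sum between 6 and 24.
Dropping sets that contain 3.

{1,5,9}; {1,6,8}; {2,4,9}; {2,5,8}; {2,6,7}; {4,5,6}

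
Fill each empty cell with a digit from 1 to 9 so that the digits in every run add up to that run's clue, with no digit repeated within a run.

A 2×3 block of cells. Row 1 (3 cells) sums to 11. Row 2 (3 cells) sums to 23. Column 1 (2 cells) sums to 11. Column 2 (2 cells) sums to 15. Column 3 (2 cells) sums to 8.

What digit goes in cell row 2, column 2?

23 in 3 cells must be {6,8,9}.
The 23 across and the 8 down share only 6, so (2,3) = 6.
(1,3) = 8 − 6 = 2 completes the 8 down.
Nothing is forced directly, so branch on (1,2), whose candidates are 6 or 8. If (1,2) = 8: then (1,1) would have to be in {1} for the 11 across but in {2,3,4,5,6,7,8,9} for the 11 down — contradiction. So (1,2) = 6.
(1,1) = 11 − 8 = 3 completes the 11 across.
(2,1) = 11 − 3 = 8 completes the 11 down.
(2,2) = 23 − 14 = 9 completes the 23 across.

9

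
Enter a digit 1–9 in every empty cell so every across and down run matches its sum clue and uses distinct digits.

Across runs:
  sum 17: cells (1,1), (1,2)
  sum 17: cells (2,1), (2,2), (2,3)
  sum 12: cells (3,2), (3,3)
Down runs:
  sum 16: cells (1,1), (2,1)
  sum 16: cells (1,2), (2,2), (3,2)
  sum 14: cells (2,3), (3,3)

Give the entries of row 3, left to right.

17 in 2 cells must be {8,9}; 16 in 2 cells must be {7,9}.
The 17 across and the 16 down share only 9, so (1,1) = 9.
(1,2) = 17 − 9 = 8 completes the 17 across.
(2,1) = 16 − 9 = 7 completes the 16 down.
No cell is forced outright now. (3,2) can only be 3 or 5 or 7 (the digits allowed by both its 12 across and its 16 down). If (3,2) = 3: then (2,2) would have to be in {1,2,4,6,8,9} for the 17 across but in {5} for the 16 down — contradiction. If (3,2) = 5: then (2,2) would have to be in {1,2,4,6,8,9} for the 17 across but in {3} for the 16 down — contradiction. So (3,2) = 7.
(2,2) = 16 − 15 = 1 completes the 16 down.
(2,3) = 17 − 8 = 9 completes the 17 across.
(3,3) = 12 − 7 = 5 completes the 12 across.

7 5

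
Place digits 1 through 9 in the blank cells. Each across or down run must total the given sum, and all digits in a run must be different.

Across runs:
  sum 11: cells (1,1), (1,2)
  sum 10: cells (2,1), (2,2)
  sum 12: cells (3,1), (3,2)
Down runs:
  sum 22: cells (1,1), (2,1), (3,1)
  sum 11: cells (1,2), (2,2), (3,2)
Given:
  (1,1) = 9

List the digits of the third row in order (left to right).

7 5

(1,2) = 11 − 9 = 2 completes the 11 across.
Nothing is forced directly, so branch on (2,1), whose candidates are 6 or 7 or 8. If (2,1) = 7: that forces (2,2) = 3, after which (3,1) would have to be in {3,4,5,7,8,9} for the 12 across but in {6} for the 22 down — contradiction. If (2,1) = 8: then (2,2) would have to be in {2} for the 10 across but in {1,3,4,5,6,8} for the 11 down — contradiction. So (2,1) = 6.
(2,2) = 10 − 6 = 4 completes the 10 across.
(3,1) = 22 − 15 = 7 completes the 22 down.
(3,2) = 12 − 7 = 5 completes the 12 across.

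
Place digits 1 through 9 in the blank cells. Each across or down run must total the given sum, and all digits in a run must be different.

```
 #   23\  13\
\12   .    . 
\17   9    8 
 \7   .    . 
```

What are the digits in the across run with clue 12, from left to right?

8, 4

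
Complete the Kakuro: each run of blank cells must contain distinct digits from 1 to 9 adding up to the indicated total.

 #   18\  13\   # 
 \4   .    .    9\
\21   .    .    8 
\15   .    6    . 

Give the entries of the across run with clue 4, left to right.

1, 3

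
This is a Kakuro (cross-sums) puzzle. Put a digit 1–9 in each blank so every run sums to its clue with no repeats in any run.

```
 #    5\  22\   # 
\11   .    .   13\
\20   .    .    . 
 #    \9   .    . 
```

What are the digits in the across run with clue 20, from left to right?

3 8 9

Nothing is forced directly, so branch on R2C1, whose candidates are 3 or 4. If R2C1 = 4: then R1C1 would have to be in {2,3,4,5,6,7,8,9} for the 11 across but in {1} for the 5 down — contradiction. So R2C1 = 3.
R1C1 = 5 − 3 = 2 completes the 5 down.
R1C2 = 11 − 2 = 9 completes the 11 across.
R2C2 = 8: the only remaining digit allowed by both the 20 across and the 22 down.
R2C3 = 20 − 11 = 9 completes the 20 across.
R3C2 = 22 − 17 = 5 completes the 22 down.
R3C3 = 9 − 5 = 4 completes the 9 across.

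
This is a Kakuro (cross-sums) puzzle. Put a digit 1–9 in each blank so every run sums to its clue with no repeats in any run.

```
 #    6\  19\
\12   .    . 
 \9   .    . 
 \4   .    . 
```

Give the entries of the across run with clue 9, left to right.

4 in 2 cells must be {1,3}; 6 in 3 cells must be {1,2,3}.
The 12 across and the 6 down share only 3, so R1C1 = 3.
R1C2 = 12 − 3 = 9 completes the 12 across.
Given what's placed, R3C1 must be 1 to fit the 4 across and 6 down.
R3C2 = 4 − 1 = 3 completes the 4 across.
R2C1 = 6 − 4 = 2 completes the 6 down.
R2C2 = 9 − 2 = 7 completes the 9 across.

2 7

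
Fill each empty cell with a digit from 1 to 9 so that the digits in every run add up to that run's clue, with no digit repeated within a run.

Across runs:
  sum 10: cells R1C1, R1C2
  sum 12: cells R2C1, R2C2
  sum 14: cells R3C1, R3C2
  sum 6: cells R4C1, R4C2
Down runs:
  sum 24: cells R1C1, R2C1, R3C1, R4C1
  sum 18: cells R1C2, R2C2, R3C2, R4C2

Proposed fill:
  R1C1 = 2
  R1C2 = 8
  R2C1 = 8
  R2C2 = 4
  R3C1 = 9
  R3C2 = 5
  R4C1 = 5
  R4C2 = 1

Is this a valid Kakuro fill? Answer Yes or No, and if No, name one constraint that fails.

Yes

Across: 2+8=10; 8+4=12; 9+5=14; 5+1=6. Down: 2+8+9+5=24; 8+4+5+1=18. No digit repeats within any run.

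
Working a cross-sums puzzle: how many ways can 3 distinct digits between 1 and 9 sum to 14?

8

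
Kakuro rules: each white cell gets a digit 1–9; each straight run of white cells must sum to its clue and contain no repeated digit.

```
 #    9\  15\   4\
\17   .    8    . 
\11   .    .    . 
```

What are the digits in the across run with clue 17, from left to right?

6, 8, 3

4 in 2 cells must be {1,3}.
R1C3 = 3: the only remaining digit allowed by both the 17 across and the 4 down.
R2C2 = 15 − 8 = 7 completes the 15 down.
R2C3 = 4 − 3 = 1 completes the 4 down.
R1C1 = 17 − 11 = 6 completes the 17 across.
R2C1 = 11 − 8 = 3 completes the 11 across.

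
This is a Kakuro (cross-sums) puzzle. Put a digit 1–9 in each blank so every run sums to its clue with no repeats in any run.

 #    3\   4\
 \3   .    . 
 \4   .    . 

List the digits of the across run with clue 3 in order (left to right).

2, 1

3 in 2 cells must be {1,2}; 4 in 2 cells must be {1,3}.
The 3 across and the 4 down share only 1, so R1C2 = 1.
The 4 across and the 3 down share only 1, so R2C1 = 1.
R2C2 = 4 − 1 = 3 completes the 4 across.
R1C1 = 3 − 1 = 2 completes the 3 across.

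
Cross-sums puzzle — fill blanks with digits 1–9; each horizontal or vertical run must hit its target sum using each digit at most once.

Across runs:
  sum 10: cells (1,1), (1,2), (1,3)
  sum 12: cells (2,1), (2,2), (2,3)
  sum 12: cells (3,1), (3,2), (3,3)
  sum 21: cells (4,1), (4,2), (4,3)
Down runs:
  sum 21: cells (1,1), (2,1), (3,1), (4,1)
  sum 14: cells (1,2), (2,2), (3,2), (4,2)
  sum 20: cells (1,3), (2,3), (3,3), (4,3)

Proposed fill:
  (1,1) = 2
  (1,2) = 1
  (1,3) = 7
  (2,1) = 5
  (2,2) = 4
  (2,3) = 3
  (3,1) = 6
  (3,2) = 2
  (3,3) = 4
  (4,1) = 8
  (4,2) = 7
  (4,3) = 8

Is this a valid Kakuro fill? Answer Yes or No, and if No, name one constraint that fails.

No — the down run (1,3)–(4,3) sums to 22, not 20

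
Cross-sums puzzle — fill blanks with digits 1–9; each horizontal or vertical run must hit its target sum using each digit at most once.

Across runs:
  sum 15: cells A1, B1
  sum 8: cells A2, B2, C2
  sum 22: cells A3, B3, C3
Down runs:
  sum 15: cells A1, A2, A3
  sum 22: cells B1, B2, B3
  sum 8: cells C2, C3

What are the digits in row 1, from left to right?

Only 5 fits B2 under both its across sum 8 and down sum 22.
Nothing is forced directly, so branch on B1, whose candidates are 8 or 9. If B1 = 9: that forces A1 = 6, B3 = 8, C3 = 5, after which C2 would have to be in {1,2} for the 8 across but in {3} for the 8 down — contradiction. So B1 = 8.
A1 = 15 − 8 = 7 completes the 15 across.
A2 = 2: the only remaining digit allowed by both the 8 across and the 15 down.
C2 = 8 − 7 = 1 completes the 8 across.
A3 = 15 − 9 = 6 completes the 15 down.
B3 = 22 − 13 = 9 completes the 22 down.
C3 = 22 − 15 = 7 completes the 22 across.

7, 8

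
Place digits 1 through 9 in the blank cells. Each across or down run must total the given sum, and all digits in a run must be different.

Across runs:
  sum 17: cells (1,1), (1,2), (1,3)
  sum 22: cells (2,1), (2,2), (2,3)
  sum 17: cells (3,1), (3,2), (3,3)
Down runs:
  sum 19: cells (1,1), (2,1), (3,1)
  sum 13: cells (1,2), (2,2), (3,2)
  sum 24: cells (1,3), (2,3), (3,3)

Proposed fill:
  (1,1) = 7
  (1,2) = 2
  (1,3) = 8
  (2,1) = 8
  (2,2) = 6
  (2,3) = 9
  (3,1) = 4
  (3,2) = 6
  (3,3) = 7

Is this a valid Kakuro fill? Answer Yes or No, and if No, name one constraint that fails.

No — the down run (1,2)–(3,2) sums to 14, not 13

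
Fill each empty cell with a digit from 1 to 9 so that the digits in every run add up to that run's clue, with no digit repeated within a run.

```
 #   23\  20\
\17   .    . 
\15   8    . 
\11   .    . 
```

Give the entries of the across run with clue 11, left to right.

6, 5

17 in 2 cells must be {8,9}; 23 in 3 cells must be {6,8,9}.
Given what's placed, R1C1 must be 9 to fit the 17 across and 23 down.
R1C2 = 17 − 9 = 8 completes the 17 across.
R2C2 = 15 − 8 = 7 completes the 15 across.
R3C1 = 23 − 17 = 6 completes the 23 down.
R3C2 = 11 − 6 = 5 completes the 11 across.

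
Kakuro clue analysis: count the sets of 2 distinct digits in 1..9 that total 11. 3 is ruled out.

2 distinct digits from 1–9 sum between 3 and 17.
Dropping sets that contain 3.
Enumerating: {2,9}, {4,7}, {5,6}.

3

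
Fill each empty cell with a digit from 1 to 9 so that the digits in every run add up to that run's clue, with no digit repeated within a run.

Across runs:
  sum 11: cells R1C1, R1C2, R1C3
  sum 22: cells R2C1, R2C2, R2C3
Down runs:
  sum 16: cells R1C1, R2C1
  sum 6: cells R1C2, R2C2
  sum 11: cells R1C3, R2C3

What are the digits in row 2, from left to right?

9, 5, 8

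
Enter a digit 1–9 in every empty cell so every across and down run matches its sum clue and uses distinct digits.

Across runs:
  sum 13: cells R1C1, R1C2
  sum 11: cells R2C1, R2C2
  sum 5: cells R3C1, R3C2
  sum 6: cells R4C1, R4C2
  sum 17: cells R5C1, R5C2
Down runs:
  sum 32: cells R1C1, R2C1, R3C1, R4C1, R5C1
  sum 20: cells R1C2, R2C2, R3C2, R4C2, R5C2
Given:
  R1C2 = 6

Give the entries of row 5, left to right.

9 8

17 in 2 cells must be {8,9}.
R1C1 = 13 − 6 = 7 completes the 13 across.
Given what's placed, R5C2 must be 8 to fit the 17 across and 20 down.
R5C1 = 17 − 8 = 9 completes the 17 across.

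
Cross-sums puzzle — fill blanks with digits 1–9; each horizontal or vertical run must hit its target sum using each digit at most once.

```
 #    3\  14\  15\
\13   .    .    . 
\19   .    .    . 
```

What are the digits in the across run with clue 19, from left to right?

3 in 2 cells must be {1,2}.
The 19 across and the 3 down share only 2, so R2C1 = 2.
R1C1 = 3 − 2 = 1 completes the 3 down.
Nothing is forced directly, so branch on R2C2, whose candidates are 8 or 9. If R2C2 = 8: then R1C2 would have to be in {3,4,5,7,8,9} for the 13 across but in {6} for the 14 down — contradiction. So R2C2 = 9.
R1C2 = 14 − 9 = 5 completes the 14 down.
R1C3 = 13 − 6 = 7 completes the 13 across.
R2C3 = 19 − 11 = 8 completes the 19 across.

2 9 8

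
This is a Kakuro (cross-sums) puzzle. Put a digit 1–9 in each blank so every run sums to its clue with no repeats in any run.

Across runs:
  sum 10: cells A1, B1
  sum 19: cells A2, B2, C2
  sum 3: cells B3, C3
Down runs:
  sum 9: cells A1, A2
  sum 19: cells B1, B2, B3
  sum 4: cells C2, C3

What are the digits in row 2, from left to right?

3 in 2 cells must be {1,2}; 4 in 2 cells must be {1,3}.
The 19 across and the 4 down share only 3, so C2 = 3.
Intersecting the 3 across with the 19 down forces B3 = 2.
C3 = 3 − 2 = 1 completes the 3 across.
A2 = 7: the only remaining digit allowed by both the 19 across and the 9 down.
B2 = 19 − 10 = 9 completes the 19 across.
A1 = 9 − 7 = 2 completes the 9 down.
B1 = 10 − 2 = 8 completes the 10 across.

7 9 3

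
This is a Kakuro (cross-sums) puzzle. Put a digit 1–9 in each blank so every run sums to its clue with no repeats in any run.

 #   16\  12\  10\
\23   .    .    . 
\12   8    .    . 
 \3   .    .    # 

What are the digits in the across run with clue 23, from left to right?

23 in 3 cells must be {6,8,9}; 3 in 2 cells must be {1,2}.
R1C1 = 6: the only remaining digit allowed by both the 23 across and the 16 down.
R3C1 = 16 − 14 = 2 completes the 16 down.
R3C2 = 3 − 2 = 1 completes the 3 across.
R2C2 = 3: the only remaining digit allowed by both the 12 across and the 12 down.
R2C3 = 12 − 11 = 1 completes the 12 across.
R1C2 = 12 − 4 = 8 completes the 12 down.
R1C3 = 23 − 14 = 9 completes the 23 across.

6 8 9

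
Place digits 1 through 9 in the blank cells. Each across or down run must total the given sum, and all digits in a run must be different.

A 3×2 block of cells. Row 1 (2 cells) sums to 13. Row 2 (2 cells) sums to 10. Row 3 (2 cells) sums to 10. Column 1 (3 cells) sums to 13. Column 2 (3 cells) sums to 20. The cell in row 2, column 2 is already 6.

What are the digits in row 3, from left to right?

(2,1) = 10 − 6 = 4 completes the 10 across.
Given what's placed, (3,2) must be 9 to fit the 10 across and 20 down.
(1,2) = 20 − 15 = 5 completes the 20 down.
(3,1) = 10 − 9 = 1 completes the 10 across.
(1,1) = 13 − 5 = 8 completes the 13 across.

1, 9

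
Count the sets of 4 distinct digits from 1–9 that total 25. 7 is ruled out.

2

4 distinct digits from 1–9 sum between 10 and 30.
Dropping sets that contain 7.
Enumerating: {2,6,8,9}, {3,5,8,9}.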